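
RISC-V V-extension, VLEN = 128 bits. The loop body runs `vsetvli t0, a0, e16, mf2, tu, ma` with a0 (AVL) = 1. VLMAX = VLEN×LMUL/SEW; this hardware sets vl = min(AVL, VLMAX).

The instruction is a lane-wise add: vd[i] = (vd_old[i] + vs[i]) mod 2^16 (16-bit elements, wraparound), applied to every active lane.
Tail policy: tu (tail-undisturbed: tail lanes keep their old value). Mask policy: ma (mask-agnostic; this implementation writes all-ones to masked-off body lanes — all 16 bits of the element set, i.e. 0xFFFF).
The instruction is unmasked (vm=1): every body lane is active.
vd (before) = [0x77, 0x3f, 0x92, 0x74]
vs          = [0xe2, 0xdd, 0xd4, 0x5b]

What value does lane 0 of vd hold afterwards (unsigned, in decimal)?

vd[0] = 345

lanes per group: 128·1/2/16 = 4
vl = min(AVL, VLMAX) = min(1, 4) = 1
vd[0] add(0x77,0xe2) -> 0x159
vd[1] tail/keep -> 0x3f
vd[2] tail/keep -> 0x92
vd[3] tail/keep -> 0x74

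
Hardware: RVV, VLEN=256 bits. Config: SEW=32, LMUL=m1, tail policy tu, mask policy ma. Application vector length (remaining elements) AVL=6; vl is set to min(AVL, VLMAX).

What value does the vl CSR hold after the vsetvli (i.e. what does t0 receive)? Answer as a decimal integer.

vl = 6

VLMAX = (256 × 1) / 32 = 8 lanes
vl ← min(6, 8) = 6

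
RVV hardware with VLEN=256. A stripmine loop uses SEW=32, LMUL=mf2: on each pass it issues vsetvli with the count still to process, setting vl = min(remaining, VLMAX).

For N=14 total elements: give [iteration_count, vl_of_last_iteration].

VLMAX = VLEN×LMUL/SEW = 256×1/2/32 = 4
iterations = ceil(14/4) = 4; final-pass vl = 2

[iterations, last_vl] = [4, 2]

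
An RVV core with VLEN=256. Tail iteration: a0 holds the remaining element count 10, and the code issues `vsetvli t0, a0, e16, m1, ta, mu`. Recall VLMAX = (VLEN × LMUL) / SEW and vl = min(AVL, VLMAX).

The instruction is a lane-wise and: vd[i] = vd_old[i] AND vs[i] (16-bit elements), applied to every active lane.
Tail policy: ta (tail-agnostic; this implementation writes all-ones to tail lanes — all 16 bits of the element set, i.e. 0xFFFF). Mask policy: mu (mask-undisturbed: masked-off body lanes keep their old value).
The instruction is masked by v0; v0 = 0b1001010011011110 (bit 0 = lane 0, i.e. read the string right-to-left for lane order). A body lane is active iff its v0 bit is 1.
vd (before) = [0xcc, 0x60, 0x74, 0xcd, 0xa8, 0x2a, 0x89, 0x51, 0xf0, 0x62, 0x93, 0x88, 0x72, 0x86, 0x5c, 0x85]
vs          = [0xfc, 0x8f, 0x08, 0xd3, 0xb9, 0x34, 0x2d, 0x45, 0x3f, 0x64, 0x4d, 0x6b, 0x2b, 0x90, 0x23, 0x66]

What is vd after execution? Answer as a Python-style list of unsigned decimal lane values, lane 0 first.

vd = [204, 0, 0, 193, 168, 42, 9, 65, 240, 98, 65535, 65535, 65535, 65535, 65535, 65535]

lanes per group: 256·1/16 = 16
vl = min(AVL, VLMAX) = min(10, 16) = 10
vd[0] mask-off/keep -> 0xcc
vd[1] and(0x60,0x8f) -> 0x00
vd[2] and(0x74,0x08) -> 0x00
vd[3] and(0xcd,0xd3) -> 0xc1
vd[4] and(0xa8,0xb9) -> 0xa8
vd[5] mask-off/keep -> 0x2a
vd[6] and(0x89,0x2d) -> 0x09
vd[7] and(0x51,0x45) -> 0x41
vd[8] mask-off/keep -> 0xf0
vd[9] mask-off/keep -> 0x62
vd[10] tail/ones -> 0xffff
vd[11] tail/ones -> 0xffff
vd[12] tail/ones -> 0xffff
vd[13] tail/ones -> 0xffff
vd[14] tail/ones -> 0xffff
vd[15] tail/ones -> 0xffff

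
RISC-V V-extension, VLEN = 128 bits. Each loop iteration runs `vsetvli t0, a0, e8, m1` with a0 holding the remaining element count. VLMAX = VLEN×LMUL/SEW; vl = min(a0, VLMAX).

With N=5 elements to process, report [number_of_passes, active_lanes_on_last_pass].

[iterations, last_vl] = [1, 5]

lanes per group: 128·1/8 = 16
N=5: ⌈5/16⌉ = 1 iters; last vl = 5 − 0×16 = 5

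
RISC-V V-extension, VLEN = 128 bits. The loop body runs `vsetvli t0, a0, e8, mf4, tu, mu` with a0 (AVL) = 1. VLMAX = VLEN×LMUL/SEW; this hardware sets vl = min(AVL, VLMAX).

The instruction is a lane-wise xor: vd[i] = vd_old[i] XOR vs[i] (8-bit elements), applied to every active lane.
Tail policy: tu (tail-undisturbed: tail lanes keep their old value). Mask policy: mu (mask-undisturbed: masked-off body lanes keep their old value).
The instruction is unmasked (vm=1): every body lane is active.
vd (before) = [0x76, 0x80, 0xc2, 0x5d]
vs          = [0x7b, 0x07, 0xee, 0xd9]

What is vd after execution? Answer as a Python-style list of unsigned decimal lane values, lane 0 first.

VLMAX = (128 × 1/4) / 8 = 4 lanes
vl ← min(1, 4) = 1
lane  0: xor(0x76,0x7b) ⇒ 0x0d
lane  1: tail/keep ⇒ 0x80
lane  2: tail/keep ⇒ 0xc2
lane  3: tail/keep ⇒ 0x5d

vd = [13, 128, 194, 93]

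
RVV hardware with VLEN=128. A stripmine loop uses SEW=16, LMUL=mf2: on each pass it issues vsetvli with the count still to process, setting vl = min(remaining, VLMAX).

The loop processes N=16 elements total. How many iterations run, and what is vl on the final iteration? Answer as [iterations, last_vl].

[iterations, last_vl] = [4, 4]

lanes per group: 128·1/2/16 = 4
iterations = ceil(16/4) = 4; final-pass vl = 4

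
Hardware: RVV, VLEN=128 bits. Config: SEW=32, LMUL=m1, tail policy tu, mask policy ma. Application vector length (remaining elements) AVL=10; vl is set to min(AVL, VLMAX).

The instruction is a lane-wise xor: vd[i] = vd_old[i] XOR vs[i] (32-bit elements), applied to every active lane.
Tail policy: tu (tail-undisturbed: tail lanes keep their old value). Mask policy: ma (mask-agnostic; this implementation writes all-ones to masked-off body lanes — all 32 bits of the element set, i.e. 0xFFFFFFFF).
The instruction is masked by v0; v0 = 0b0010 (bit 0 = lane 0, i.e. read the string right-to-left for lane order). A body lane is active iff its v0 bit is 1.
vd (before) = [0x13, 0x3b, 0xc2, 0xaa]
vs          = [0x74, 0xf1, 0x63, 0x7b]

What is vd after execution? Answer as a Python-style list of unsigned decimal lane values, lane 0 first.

VLMAX = VLEN×LMUL/SEW = 128×1/32 = 4
vl = min(AVL, VLMAX) = min(10, 4) = 4
vd[0] mask-off/ones -> 0xffffffff
vd[1] xor(0x3b,0xf1) -> 0xca
vd[2] mask-off/ones -> 0xffffffff
vd[3] mask-off/ones -> 0xffffffff

vd = [4294967295, 202, 4294967295, 4294967295]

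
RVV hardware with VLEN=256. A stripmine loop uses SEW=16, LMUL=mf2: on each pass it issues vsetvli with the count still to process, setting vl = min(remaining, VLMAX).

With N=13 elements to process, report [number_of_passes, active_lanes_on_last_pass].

[iterations, last_vl] = [2, 5]

lanes per group: 256·1/2/16 = 8
iterations = ceil(13/8) = 2; final-pass vl = 5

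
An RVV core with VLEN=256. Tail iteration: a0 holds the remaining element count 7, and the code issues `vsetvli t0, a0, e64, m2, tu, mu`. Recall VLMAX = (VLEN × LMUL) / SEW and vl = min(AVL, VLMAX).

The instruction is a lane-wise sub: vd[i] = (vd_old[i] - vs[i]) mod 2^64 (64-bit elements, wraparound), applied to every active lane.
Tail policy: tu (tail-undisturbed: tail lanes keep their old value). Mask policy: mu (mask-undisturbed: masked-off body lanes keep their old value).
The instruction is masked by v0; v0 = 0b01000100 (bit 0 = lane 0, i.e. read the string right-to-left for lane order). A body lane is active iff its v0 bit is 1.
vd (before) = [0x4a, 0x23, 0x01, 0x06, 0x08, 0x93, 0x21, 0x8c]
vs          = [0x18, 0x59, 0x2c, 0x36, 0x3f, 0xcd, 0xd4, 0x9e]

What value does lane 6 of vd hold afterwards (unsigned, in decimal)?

vd[6] = 18446744073709551437

VLMAX = VLEN×LMUL/SEW = 256×2/64 = 8
AVL=7 ≤ VLMAX=8, so vl = 7
vd[0] mask-off/keep -> 0x4a
vd[1] mask-off/keep -> 0x23
vd[2] sub(0x01,0x2c) -> 0xffffffffffffffd5
vd[3] mask-off/keep -> 0x06
vd[4] mask-off/keep -> 0x08
vd[5] mask-off/keep -> 0x93
vd[6] sub(0x21,0xd4) -> 0xffffffffffffff4d
vd[7] tail/keep -> 0x8c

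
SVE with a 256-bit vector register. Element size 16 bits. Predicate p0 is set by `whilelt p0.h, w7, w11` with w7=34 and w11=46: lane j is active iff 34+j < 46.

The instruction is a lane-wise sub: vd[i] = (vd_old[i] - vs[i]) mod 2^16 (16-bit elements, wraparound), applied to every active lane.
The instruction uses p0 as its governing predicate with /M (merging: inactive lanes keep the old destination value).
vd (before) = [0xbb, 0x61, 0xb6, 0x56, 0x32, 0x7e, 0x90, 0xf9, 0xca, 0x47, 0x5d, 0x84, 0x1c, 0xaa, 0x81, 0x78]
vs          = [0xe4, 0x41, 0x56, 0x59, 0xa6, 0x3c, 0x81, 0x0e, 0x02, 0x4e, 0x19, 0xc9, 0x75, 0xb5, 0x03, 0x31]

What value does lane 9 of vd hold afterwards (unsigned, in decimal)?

256-bit reg / 16-bit elem → 16 lanes
active while 34+j < 46, i.e. j ∈ [0,12) capped at 16 ⇒ 12
lane  0: sub(0xbb,0xe4) ⇒ 0xffd7
lane  1: sub(0x61,0x41) ⇒ 0x20
lane  2: sub(0xb6,0x56) ⇒ 0x60
lane  3: sub(0x56,0x59) ⇒ 0xfffd
lane  4: sub(0x32,0xa6) ⇒ 0xff8c
lane  5: sub(0x7e,0x3c) ⇒ 0x42
lane  6: sub(0x90,0x81) ⇒ 0x0f
lane  7: sub(0xf9,0x0e) ⇒ 0xeb
lane  8: sub(0xca,0x02) ⇒ 0xc8
lane  9: sub(0x47,0x4e) ⇒ 0xfff9
lane 10: sub(0x5d,0x19) ⇒ 0x44
lane 11: sub(0x84,0xc9) ⇒ 0xffbb
lane 12: tail/keep ⇒ 0x1c
lane 13: tail/keep ⇒ 0xaa
lane 14: tail/keep ⇒ 0x81
lane 15: tail/keep ⇒ 0x78

vd[9] = 65529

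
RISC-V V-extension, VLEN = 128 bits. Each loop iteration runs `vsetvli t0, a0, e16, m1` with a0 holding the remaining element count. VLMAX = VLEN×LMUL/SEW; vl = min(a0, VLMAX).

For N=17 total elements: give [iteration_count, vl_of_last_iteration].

[iterations, last_vl] = [3, 1]

lanes per group: 128·1/16 = 8
N=17: ⌈17/8⌉ = 3 iters; last vl = 17 − 2×8 = 1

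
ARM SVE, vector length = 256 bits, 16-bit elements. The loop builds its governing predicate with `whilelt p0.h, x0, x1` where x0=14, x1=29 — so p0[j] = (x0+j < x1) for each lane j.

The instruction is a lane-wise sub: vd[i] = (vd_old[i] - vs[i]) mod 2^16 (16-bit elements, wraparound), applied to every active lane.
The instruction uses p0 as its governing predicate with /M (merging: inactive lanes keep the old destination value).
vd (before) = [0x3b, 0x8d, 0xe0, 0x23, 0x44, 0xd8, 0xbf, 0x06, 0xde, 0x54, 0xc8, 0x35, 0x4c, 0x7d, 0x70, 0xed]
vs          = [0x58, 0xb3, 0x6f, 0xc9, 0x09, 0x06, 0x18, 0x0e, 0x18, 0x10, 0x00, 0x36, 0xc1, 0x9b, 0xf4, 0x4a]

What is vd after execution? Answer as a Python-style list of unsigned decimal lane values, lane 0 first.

lane count: 256 div 16 = 16
whilelt: lane j active iff 14+j < 29 → j < 15 → 15 active
vd[0] sub(0x3b,0x58) -> 0xffe3
vd[1] sub(0x8d,0xb3) -> 0xffda
vd[2] sub(0xe0,0x6f) -> 0x71
vd[3] sub(0x23,0xc9) -> 0xff5a
vd[4] sub(0x44,0x09) -> 0x3b
vd[5] sub(0xd8,0x06) -> 0xd2
vd[6] sub(0xbf,0x18) -> 0xa7
vd[7] sub(0x06,0x0e) -> 0xfff8
vd[8] sub(0xde,0x18) -> 0xc6
vd[9] sub(0x54,0x10) -> 0x44
vd[10] sub(0xc8,0x00) -> 0xc8
vd[11] sub(0x35,0x36) -> 0xffff
vd[12] sub(0x4c,0xc1) -> 0xff8b
vd[13] sub(0x7d,0x9b) -> 0xffe2
vd[14] sub(0x70,0xf4) -> 0xff7c
vd[15] tail/keep -> 0xed

vd = [65507, 65498, 113, 65370, 59, 210, 167, 65528, 198, 68, 200, 65535, 65419, 65506, 65404, 237]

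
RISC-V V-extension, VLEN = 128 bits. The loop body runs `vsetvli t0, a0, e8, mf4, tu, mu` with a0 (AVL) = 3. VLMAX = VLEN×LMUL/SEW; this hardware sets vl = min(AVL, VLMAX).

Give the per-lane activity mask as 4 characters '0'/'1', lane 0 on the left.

VLMAX = VLEN×LMUL/SEW = 128×1/4/8 = 4
vl = min(AVL, VLMAX) = min(3, 4) = 3
bits (lane 0 leftmost): 1110

predicate = 1110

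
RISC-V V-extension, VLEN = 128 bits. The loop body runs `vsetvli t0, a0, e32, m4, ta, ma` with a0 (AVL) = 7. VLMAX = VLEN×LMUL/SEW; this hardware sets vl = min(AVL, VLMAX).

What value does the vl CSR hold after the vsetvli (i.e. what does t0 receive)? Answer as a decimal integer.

lanes per group: 128·4/32 = 16
vl ← min(7, 16) = 7

vl = 7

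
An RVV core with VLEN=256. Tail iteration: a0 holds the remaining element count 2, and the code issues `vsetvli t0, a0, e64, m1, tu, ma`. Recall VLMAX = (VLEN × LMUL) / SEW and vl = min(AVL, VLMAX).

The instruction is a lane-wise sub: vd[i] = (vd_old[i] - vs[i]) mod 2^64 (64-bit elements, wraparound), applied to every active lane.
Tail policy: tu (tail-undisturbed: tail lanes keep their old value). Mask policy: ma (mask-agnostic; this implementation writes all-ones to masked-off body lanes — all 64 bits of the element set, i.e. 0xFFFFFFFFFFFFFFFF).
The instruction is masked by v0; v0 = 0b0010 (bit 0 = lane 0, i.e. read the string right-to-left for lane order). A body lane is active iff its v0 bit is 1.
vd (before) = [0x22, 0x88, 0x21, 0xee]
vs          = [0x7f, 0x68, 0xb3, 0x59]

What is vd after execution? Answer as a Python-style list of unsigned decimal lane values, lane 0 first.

vd = [18446744073709551615, 32, 33, 238]

lanes per group: 256·1/64 = 4
vl = min(AVL, VLMAX) = min(2, 4) = 2
lane  0: mask-off/ones ⇒ 0xffffffffffffffff
lane  1: sub(0x88,0x68) ⇒ 0x20
lane  2: tail/keep ⇒ 0x21
lane  3: tail/keep ⇒ 0xee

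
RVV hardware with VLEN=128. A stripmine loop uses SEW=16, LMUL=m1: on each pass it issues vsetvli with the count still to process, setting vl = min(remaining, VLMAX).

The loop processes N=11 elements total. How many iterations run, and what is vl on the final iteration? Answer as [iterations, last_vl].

lanes per group: 128·1/16 = 8
N=11: ⌈11/8⌉ = 2 iters; last vl = 11 − 1×8 = 3

[iterations, last_vl] = [2, 3]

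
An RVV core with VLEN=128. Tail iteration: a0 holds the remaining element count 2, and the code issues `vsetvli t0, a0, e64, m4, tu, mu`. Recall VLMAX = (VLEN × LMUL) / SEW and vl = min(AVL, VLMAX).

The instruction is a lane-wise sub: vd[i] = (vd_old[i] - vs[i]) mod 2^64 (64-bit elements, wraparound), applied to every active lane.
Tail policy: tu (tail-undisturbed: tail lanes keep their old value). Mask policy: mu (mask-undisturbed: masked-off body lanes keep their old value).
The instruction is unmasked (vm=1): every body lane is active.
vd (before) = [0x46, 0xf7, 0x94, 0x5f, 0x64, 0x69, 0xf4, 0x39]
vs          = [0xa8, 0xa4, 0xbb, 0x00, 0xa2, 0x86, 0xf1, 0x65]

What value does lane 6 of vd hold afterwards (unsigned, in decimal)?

VLMAX = VLEN×LMUL/SEW = 128×4/64 = 8
AVL=2 ≤ VLMAX=8, so vl = 2
[0] sub(0x46,0xa8) = 0xffffffffffffff9e
[1] sub(0xf7,0xa4) = 0x53
[2] tail/keep = 0x94
[3] tail/keep = 0x5f
[4] tail/keep = 0x64
[5] tail/keep = 0x69
[6] tail/keep = 0xf4
[7] tail/keep = 0x39

vd[6] = 244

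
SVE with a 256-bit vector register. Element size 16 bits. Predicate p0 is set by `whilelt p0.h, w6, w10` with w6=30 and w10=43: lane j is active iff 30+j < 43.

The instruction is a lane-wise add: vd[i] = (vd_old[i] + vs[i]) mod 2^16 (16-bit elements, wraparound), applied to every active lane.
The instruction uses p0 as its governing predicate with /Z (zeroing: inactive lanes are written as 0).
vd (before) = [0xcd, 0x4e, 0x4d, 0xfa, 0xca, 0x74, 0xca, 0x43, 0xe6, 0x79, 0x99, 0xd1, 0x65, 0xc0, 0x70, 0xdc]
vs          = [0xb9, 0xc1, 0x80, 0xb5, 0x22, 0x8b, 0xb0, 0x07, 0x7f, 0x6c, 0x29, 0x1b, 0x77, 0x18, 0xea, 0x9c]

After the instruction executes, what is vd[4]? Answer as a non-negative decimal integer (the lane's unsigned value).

register lanes = 256/16 = 16
whilelt: lane j active iff 30+j < 43 → j < 13 → 13 active
[0] add(0xcd,0xb9) = 0x186
[1] add(0x4e,0xc1) = 0x10f
[2] add(0x4d,0x80) = 0xcd
[3] add(0xfa,0xb5) = 0x1af
[4] add(0xca,0x22) = 0xec
[5] add(0x74,0x8b) = 0xff
[6] add(0xca,0xb0) = 0x17a
[7] add(0x43,0x07) = 0x4a
[8] add(0xe6,0x7f) = 0x165
[9] add(0x79,0x6c) = 0xe5
[10] add(0x99,0x29) = 0xc2
[11] add(0xd1,0x1b) = 0xec
[12] add(0x65,0x77) = 0xdc
[13] tail/zero = 0x00
[14] tail/zero = 0x00
[15] tail/zero = 0x00

vd[4] = 236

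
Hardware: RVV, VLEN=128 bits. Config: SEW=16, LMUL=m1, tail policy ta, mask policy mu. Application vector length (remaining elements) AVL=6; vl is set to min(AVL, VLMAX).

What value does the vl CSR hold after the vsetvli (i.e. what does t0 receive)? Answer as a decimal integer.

vl = 6

VLMAX = (128 × 1) / 16 = 8 lanes
vl ← min(6, 8) = 6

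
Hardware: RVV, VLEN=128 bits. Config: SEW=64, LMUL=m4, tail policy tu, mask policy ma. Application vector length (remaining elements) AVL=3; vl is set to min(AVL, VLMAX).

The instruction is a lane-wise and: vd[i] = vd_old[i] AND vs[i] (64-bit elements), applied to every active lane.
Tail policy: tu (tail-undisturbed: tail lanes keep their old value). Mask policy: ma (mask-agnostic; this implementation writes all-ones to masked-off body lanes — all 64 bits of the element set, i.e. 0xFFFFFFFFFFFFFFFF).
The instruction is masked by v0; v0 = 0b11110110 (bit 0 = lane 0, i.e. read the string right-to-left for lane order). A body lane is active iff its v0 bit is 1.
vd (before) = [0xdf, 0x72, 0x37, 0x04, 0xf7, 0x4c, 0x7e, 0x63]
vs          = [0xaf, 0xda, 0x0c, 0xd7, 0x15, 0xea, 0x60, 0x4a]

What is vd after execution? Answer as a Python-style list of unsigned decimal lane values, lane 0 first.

VLMAX = VLEN×LMUL/SEW = 128×4/64 = 8
vl ← min(3, 8) = 3
vd[0] mask-off/ones -> 0xffffffffffffffff
vd[1] and(0x72,0xda) -> 0x52
vd[2] and(0x37,0x0c) -> 0x04
vd[3] tail/keep -> 0x04
vd[4] tail/keep -> 0xf7
vd[5] tail/keep -> 0x4c
vd[6] tail/keep -> 0x7e
vd[7] tail/keep -> 0x63

vd = [18446744073709551615, 82, 4, 4, 247, 76, 126, 99]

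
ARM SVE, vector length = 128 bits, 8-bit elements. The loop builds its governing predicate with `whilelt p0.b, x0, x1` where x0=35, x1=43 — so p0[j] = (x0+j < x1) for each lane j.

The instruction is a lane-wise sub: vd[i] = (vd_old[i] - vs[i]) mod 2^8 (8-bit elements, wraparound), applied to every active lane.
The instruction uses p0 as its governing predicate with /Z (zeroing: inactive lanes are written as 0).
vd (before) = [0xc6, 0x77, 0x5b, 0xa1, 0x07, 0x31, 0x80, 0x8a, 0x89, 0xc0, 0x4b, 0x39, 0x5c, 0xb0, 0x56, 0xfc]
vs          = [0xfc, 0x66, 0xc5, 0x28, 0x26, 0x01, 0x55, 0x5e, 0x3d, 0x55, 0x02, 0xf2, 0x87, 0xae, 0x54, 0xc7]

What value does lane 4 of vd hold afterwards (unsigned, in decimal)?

lane count: 128 div 8 = 16
active while 35+j < 43, i.e. j ∈ [0,8) capped at 16 ⇒ 8
[0] sub(0xc6,0xfc) = 0xca
[1] sub(0x77,0x66) = 0x11
[2] sub(0x5b,0xc5) = 0x96
[3] sub(0xa1,0x28) = 0x79
[4] sub(0x07,0x26) = 0xe1
[5] sub(0x31,0x01) = 0x30
[6] sub(0x80,0x55) = 0x2b
[7] sub(0x8a,0x5e) = 0x2c
[8] tail/zero = 0x00
[9] tail/zero = 0x00
[10] tail/zero = 0x00
[11] tail/zero = 0x00
[12] tail/zero = 0x00
[13] tail/zero = 0x00
[14] tail/zero = 0x00
[15] tail/zero = 0x00

vd[4] = 225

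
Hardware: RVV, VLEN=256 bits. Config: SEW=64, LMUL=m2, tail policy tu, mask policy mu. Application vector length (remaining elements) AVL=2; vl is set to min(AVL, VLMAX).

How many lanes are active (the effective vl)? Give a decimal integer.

VLMAX = VLEN×LMUL/SEW = 256×2/64 = 8
AVL=2 ≤ VLMAX=8, so vl = 2

vl = 2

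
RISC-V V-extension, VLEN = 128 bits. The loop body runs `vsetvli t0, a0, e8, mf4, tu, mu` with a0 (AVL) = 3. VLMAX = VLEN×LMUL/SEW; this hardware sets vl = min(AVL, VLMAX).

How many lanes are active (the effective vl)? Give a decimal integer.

vl = 3

VLMAX = VLEN×LMUL/SEW = 128×1/4/8 = 4
vl ← min(3, 4) = 3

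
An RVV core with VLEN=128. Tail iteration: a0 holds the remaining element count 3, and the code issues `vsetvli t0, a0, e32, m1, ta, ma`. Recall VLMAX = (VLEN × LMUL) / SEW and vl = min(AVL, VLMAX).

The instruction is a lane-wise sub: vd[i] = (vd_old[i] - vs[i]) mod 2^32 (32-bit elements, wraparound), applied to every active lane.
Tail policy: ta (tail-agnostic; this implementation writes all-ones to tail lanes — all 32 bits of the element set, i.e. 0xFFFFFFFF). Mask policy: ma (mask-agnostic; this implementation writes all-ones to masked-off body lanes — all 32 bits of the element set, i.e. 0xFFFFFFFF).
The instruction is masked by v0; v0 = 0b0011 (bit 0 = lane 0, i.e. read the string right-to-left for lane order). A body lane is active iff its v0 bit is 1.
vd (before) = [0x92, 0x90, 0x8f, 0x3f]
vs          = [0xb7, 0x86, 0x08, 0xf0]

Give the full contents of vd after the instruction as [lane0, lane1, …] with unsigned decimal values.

VLMAX = VLEN×LMUL/SEW = 128×1/32 = 4
AVL=3 ≤ VLMAX=4, so vl = 3
vd[0] sub(0x92,0xb7) -> 0xffffffdb
vd[1] sub(0x90,0x86) -> 0x0a
vd[2] mask-off/ones -> 0xffffffff
vd[3] tail/ones -> 0xffffffff

vd = [4294967259, 10, 4294967295, 4294967295]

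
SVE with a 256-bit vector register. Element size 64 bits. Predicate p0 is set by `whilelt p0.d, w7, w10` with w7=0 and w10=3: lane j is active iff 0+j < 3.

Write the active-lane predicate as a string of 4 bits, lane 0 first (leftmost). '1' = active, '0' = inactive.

256-bit reg / 64-bit elem → 4 lanes
p0[j] = (0+j < 3); true for j=0..2 → 3 lanes set
bits (lane 0 leftmost): 1110

predicate = 1110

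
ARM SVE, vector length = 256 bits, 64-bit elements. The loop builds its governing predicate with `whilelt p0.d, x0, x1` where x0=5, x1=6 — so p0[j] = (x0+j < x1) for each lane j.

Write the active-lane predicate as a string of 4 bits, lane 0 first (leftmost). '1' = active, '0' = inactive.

register lanes = 256/64 = 4
whilelt: lane j active iff 5+j < 6 → j < 1 → 1 active
bits (lane 0 leftmost): 1000

predicate = 1000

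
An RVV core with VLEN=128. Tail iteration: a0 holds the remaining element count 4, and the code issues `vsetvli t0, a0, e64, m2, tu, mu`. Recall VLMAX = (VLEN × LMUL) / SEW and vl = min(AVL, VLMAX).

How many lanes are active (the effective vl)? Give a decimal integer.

VLMAX = VLEN×LMUL/SEW = 128×2/64 = 4
vl ← min(4, 4) = 4

vl = 4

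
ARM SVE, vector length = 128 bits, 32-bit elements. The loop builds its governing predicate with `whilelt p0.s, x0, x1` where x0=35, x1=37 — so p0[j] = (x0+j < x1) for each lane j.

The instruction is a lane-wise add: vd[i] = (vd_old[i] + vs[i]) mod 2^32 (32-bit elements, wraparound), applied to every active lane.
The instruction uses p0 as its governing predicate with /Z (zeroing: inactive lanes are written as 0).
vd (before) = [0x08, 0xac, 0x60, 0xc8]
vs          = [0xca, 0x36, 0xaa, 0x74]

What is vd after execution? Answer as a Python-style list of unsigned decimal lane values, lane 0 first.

vd = [210, 226, 0, 0]

128-bit reg / 32-bit elem → 4 lanes
whilelt: lane j active iff 35+j < 37 → j < 2 → 2 active
  i=0: add(0x08,0xca) → 210
  i=1: add(0xac,0x36) → 226
  i=2: tail/zero → 0
  i=3: tail/zero → 0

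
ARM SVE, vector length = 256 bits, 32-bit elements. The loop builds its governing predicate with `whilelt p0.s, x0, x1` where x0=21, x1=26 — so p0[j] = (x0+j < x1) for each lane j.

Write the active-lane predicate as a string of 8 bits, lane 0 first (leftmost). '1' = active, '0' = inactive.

predicate = 11111000

lane count: 256 div 32 = 8
whilelt: lane j active iff 21+j < 26 → j < 5 → 5 active
bits (lane 0 leftmost): 11111000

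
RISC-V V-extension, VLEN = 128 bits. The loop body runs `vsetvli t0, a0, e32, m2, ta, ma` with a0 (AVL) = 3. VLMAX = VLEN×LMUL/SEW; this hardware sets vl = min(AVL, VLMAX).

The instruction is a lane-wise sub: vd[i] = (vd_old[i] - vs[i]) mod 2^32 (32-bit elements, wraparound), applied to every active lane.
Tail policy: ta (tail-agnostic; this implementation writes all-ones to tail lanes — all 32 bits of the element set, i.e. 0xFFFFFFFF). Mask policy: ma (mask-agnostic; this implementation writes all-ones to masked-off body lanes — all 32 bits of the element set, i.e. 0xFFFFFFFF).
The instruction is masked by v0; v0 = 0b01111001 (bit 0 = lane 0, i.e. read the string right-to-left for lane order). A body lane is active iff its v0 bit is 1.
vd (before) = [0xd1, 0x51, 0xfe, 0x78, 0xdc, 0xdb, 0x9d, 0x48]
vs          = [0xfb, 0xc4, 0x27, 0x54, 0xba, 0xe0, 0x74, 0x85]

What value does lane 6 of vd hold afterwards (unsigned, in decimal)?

vd[6] = 4294967295

VLMAX = VLEN×LMUL/SEW = 128×2/32 = 8
AVL=3 ≤ VLMAX=8, so vl = 3
[0] sub(0xd1,0xfb) = 0xffffffd6
[1] mask-off/ones = 0xffffffff
[2] mask-off/ones = 0xffffffff
[3] tail/ones = 0xffffffff
[4] tail/ones = 0xffffffff
[5] tail/ones = 0xffffffff
[6] tail/ones = 0xffffffff
[7] tail/ones = 0xffffffff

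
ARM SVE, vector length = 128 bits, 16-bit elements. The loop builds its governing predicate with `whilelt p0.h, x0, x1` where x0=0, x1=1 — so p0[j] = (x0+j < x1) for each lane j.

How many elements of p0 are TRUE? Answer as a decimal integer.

vl = 1

lane count: 128 div 16 = 8
active while 0+j < 1, i.e. j ∈ [0,1) capped at 8 ⇒ 1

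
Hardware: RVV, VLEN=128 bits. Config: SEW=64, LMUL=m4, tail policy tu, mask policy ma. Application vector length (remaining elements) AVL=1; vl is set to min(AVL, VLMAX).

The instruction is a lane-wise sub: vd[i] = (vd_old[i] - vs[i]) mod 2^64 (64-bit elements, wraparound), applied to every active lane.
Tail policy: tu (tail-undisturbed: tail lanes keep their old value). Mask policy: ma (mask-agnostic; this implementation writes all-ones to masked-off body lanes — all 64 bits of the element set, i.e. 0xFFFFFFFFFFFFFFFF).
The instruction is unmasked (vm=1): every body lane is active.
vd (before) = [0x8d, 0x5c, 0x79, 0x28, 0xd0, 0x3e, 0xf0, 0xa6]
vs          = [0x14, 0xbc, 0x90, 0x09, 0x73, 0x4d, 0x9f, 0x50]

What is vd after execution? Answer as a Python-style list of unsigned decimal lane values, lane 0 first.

lanes per group: 128·4/64 = 8
AVL=1 ≤ VLMAX=8, so vl = 1
vd[0] sub(0x8d,0x14) -> 0x79
vd[1] tail/keep -> 0x5c
vd[2] tail/keep -> 0x79
vd[3] tail/keep -> 0x28
vd[4] tail/keep -> 0xd0
vd[5] tail/keep -> 0x3e
vd[6] tail/keep -> 0xf0
vd[7] tail/keep -> 0xa6

vd = [121, 92, 121, 40, 208, 62, 240, 166]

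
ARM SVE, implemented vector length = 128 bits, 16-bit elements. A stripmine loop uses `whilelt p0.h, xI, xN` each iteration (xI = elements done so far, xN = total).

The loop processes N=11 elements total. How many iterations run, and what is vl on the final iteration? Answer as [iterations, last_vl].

[iterations, last_vl] = [2, 3]

lane count: 128 div 16 = 8
11 elements at 8/iter → 2 passes, remainder 3 on the last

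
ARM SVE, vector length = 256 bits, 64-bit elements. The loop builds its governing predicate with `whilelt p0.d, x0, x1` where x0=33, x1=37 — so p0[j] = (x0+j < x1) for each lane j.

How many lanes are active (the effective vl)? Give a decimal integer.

vl = 4

lane count: 256 div 64 = 4
active while 33+j < 37, i.e. j ∈ [0,4) capped at 4 ⇒ 4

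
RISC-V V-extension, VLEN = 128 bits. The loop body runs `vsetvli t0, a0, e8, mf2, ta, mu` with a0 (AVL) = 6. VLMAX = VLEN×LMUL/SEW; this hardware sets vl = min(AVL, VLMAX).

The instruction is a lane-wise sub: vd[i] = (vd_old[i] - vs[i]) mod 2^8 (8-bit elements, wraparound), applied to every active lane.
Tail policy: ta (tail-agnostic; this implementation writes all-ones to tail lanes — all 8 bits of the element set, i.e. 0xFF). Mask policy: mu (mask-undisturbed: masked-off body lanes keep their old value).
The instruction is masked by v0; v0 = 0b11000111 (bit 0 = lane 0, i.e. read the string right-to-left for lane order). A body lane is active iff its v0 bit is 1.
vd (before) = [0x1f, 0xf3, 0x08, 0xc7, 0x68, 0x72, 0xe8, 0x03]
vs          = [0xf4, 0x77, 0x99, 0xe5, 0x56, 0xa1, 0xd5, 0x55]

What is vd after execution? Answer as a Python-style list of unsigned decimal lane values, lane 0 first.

VLMAX = (128 × 1/2) / 8 = 8 lanes
vl = min(AVL, VLMAX) = min(6, 8) = 6
vd[0] sub(0x1f,0xf4) -> 0x2b
vd[1] sub(0xf3,0x77) -> 0x7c
vd[2] sub(0x08,0x99) -> 0x6f
vd[3] mask-off/keep -> 0xc7
vd[4] mask-off/keep -> 0x68
vd[5] mask-off/keep -> 0x72
vd[6] tail/ones -> 0xff
vd[7] tail/ones -> 0xff

vd = [43, 124, 111, 199, 104, 114, 255, 255]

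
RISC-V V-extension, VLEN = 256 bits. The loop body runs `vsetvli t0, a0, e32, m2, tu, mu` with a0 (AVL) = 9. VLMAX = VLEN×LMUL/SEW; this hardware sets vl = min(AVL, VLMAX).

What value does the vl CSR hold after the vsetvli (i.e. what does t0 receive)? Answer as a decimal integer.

lanes per group: 256·2/32 = 16
vl = min(AVL, VLMAX) = min(9, 16) = 9

vl = 9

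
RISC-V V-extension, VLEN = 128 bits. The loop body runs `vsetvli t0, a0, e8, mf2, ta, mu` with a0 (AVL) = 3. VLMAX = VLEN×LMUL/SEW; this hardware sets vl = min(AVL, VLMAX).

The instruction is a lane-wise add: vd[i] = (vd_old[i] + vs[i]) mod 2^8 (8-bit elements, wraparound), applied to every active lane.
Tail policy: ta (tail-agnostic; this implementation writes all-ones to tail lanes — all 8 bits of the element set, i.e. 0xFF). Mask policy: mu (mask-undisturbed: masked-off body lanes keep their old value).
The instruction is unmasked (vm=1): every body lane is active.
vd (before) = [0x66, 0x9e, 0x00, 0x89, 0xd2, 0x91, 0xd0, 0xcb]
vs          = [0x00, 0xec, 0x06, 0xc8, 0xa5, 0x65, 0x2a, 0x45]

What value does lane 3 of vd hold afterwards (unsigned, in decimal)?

vd[3] = 255

VLMAX = (128 × 1/2) / 8 = 8 lanes
vl = min(AVL, VLMAX) = min(3, 8) = 3
vd[0] add(0x66,0x00) -> 0x66
vd[1] add(0x9e,0xec) -> 0x8a
vd[2] add(0x00,0x06) -> 0x06
vd[3] tail/ones -> 0xff
vd[4] tail/ones -> 0xff
vd[5] tail/ones -> 0xff
vd[6] tail/ones -> 0xff
vd[7] tail/ones -> 0xff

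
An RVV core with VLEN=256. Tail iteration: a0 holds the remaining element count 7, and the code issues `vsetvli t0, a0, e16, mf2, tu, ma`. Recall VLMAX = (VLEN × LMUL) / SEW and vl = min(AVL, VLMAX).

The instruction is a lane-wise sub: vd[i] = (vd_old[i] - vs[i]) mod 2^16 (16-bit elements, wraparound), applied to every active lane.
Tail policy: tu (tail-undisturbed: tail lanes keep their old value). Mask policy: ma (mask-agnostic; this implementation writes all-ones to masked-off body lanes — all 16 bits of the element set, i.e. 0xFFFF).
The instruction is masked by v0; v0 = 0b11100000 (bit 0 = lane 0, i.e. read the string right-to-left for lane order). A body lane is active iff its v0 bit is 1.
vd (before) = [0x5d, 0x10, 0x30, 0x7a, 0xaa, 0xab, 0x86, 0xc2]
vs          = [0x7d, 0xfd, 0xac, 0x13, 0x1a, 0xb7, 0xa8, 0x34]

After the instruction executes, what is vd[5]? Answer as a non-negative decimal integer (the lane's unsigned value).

vd[5] = 65524

VLMAX = (256 × 1/2) / 16 = 8 lanes
vl ← min(7, 8) = 7
  i=0: mask-off/ones → 65535
  i=1: mask-off/ones → 65535
  i=2: mask-off/ones → 65535
  i=3: mask-off/ones → 65535
  i=4: mask-off/ones → 65535
  i=5: sub(0xab,0xb7) → 65524
  i=6: sub(0x86,0xa8) → 65502
  i=7: tail/keep → 194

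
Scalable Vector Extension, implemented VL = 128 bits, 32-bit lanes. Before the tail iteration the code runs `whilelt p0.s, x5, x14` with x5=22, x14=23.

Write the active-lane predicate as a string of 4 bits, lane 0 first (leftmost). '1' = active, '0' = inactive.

predicate = 1000

128-bit reg / 32-bit elem → 4 lanes
p0[j] = (22+j < 23); true for j=0..0 → 1 lanes set
bits (lane 0 leftmost): 1000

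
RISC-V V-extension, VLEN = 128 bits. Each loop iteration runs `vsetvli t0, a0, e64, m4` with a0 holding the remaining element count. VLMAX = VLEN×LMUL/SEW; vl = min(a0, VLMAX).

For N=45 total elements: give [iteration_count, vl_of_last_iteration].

[iterations, last_vl] = [6, 5]

lanes per group: 128·4/64 = 8
iterations = ceil(45/8) = 6; final-pass vl = 5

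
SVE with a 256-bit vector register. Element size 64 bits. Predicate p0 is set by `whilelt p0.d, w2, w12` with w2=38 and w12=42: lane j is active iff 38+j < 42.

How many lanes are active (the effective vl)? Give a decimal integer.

lane count: 256 div 64 = 4
active while 38+j < 42, i.e. j ∈ [0,4) capped at 4 ⇒ 4

vl = 4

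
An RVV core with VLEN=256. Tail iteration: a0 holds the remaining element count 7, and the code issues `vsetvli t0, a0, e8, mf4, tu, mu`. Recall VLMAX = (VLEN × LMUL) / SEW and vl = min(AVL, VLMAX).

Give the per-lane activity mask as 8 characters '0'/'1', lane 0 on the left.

lanes per group: 256·1/4/8 = 8
vl = min(AVL, VLMAX) = min(7, 8) = 7
bits (lane 0 leftmost): 11111110

predicate = 11111110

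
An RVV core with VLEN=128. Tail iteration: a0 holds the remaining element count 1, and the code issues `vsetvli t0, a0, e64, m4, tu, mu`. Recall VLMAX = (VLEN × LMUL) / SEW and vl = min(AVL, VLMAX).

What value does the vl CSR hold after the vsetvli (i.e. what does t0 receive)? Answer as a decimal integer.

lanes per group: 128·4/64 = 8
AVL=1 ≤ VLMAX=8, so vl = 1

vl = 1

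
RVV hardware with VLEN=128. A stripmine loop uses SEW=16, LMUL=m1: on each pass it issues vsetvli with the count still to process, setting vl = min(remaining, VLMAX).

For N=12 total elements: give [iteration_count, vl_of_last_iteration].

VLMAX = VLEN×LMUL/SEW = 128×1/16 = 8
iterations = ceil(12/8) = 2; final-pass vl = 4

[iterations, last_vl] = [2, 4]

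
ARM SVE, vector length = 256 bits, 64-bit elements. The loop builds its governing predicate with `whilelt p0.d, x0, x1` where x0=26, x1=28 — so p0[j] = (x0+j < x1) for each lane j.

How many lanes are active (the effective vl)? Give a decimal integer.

lane count: 256 div 64 = 4
whilelt: lane j active iff 26+j < 28 → j < 2 → 2 active

vl = 2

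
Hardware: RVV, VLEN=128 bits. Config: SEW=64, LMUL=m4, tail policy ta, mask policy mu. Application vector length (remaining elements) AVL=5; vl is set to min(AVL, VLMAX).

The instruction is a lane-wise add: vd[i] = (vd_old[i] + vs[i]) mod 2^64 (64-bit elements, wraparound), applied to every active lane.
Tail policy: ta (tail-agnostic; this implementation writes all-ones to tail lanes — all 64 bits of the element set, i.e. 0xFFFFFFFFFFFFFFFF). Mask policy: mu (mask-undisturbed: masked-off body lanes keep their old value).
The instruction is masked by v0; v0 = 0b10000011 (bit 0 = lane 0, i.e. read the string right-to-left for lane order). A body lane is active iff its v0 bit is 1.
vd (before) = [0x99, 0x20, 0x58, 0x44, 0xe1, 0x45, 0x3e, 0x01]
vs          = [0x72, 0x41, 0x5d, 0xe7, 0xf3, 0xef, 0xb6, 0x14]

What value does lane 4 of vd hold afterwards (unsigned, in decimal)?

vd[4] = 225

VLMAX = VLEN×LMUL/SEW = 128×4/64 = 8
AVL=5 ≤ VLMAX=8, so vl = 5
vd[0] add(0x99,0x72) -> 0x10b
vd[1] add(0x20,0x41) -> 0x61
vd[2] mask-off/keep -> 0x58
vd[3] mask-off/keep -> 0x44
vd[4] mask-off/keep -> 0xe1
vd[5] tail/ones -> 0xffffffffffffffff
vd[6] tail/ones -> 0xffffffffffffffff
vd[7] tail/ones -> 0xffffffffffffffff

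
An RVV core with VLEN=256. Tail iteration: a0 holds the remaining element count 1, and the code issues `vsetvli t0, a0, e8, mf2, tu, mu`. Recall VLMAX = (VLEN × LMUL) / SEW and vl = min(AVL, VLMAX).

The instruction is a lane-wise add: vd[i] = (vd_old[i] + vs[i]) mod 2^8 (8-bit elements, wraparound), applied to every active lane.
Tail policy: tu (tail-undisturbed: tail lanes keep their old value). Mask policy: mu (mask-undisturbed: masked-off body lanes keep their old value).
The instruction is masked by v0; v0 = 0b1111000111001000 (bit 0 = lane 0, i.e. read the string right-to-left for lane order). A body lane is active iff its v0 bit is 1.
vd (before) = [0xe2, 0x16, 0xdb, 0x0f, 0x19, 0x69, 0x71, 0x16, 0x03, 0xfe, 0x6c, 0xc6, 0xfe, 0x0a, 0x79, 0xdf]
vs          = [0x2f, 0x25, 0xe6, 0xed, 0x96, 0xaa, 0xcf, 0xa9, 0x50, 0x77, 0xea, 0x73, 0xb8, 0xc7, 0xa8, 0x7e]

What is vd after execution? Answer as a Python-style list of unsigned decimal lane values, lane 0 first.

lanes per group: 256·1/2/8 = 16
AVL=1 ≤ VLMAX=16, so vl = 1
lane  0: mask-off/keep ⇒ 0xe2
lane  1: tail/keep ⇒ 0x16
lane  2: tail/keep ⇒ 0xdb
lane  3: tail/keep ⇒ 0x0f
lane  4: tail/keep ⇒ 0x19
lane  5: tail/keep ⇒ 0x69
lane  6: tail/keep ⇒ 0x71
lane  7: tail/keep ⇒ 0x16
lane  8: tail/keep ⇒ 0x03
lane  9: tail/keep ⇒ 0xfe
lane 10: tail/keep ⇒ 0x6c
lane 11: tail/keep ⇒ 0xc6
lane 12: tail/keep ⇒ 0xfe
lane 13: tail/keep ⇒ 0x0a
lane 14: tail/keep ⇒ 0x79
lane 15: tail/keep ⇒ 0xdf

vd = [226, 22, 219, 15, 25, 105, 113, 22, 3, 254, 108, 198, 254, 10, 121, 223]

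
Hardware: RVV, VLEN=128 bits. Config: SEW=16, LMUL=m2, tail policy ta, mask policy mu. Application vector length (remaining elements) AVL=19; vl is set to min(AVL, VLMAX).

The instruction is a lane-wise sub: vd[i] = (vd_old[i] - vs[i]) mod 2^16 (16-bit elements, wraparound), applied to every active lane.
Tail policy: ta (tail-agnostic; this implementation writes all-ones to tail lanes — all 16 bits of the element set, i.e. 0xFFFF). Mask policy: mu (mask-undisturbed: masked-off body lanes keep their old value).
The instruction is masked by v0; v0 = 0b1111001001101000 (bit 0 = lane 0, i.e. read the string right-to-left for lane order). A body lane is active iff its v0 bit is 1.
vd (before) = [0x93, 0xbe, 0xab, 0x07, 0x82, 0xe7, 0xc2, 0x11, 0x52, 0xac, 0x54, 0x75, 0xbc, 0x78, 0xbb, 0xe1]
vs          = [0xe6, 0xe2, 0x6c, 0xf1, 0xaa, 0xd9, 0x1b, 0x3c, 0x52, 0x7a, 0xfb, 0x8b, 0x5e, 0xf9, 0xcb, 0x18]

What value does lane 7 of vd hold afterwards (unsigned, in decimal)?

lanes per group: 128·2/16 = 16
vl = min(AVL, VLMAX) = min(19, 16) = 16
[0] mask-off/keep = 0x93
[1] mask-off/keep = 0xbe
[2] mask-off/keep = 0xab
[3] sub(0x07,0xf1) = 0xff16
[4] mask-off/keep = 0x82
[5] sub(0xe7,0xd9) = 0x0e
[6] sub(0xc2,0x1b) = 0xa7
[7] mask-off/keep = 0x11
[8] mask-off/keep = 0x52
[9] sub(0xac,0x7a) = 0x32
[10] mask-off/keep = 0x54
[11] mask-off/keep = 0x75
[12] sub(0xbc,0x5e) = 0x5e
[13] sub(0x78,0xf9) = 0xff7f
[14] sub(0xbb,0xcb) = 0xfff0
[15] sub(0xe1,0x18) = 0xc9

vd[7] = 17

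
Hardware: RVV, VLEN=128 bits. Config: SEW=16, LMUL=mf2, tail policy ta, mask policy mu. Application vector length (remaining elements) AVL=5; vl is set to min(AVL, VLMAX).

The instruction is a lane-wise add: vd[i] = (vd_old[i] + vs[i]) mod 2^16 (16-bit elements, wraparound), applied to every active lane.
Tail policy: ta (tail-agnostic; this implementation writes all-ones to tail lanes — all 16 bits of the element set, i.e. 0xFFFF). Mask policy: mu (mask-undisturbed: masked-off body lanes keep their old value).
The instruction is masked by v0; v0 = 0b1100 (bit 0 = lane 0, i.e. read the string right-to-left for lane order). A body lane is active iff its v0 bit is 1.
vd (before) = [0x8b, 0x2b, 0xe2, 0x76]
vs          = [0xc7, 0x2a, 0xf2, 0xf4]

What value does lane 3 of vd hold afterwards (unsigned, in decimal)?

VLMAX = VLEN×LMUL/SEW = 128×1/2/16 = 4
AVL=5 > VLMAX=4, so vl = 4
  i=0: mask-off/keep → 139
  i=1: mask-off/keep → 43
  i=2: add(0xe2,0xf2) → 468
  i=3: add(0x76,0xf4) → 362

vd[3] = 362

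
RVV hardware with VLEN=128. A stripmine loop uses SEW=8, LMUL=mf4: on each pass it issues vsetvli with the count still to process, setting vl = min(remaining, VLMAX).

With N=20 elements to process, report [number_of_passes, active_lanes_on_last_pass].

[iterations, last_vl] = [5, 4]

lanes per group: 128·1/4/8 = 4
N=20: ⌈20/4⌉ = 5 iters; last vl = 20 − 4×4 = 4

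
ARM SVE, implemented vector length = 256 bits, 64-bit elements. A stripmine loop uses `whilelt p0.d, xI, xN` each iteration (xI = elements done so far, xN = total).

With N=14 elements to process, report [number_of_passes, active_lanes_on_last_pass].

[iterations, last_vl] = [4, 2]

256-bit reg / 64-bit elem → 4 lanes
N=14: ⌈14/4⌉ = 4 iters; last vl = 14 − 3×4 = 2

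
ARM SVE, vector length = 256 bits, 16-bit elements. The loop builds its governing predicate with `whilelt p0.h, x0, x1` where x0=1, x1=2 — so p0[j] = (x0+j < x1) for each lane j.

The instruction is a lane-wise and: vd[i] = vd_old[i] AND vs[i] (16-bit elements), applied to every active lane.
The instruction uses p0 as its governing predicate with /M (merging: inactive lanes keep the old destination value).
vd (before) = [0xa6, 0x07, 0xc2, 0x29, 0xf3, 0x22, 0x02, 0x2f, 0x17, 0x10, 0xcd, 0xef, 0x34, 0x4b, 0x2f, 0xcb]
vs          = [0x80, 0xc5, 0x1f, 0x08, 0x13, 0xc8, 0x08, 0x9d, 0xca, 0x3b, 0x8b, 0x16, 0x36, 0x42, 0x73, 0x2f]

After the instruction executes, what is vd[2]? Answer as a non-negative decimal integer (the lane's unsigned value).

register lanes = 256/16 = 16
p0[j] = (1+j < 2); true for j=0..0 → 1 lanes set
lane  0: and(0xa6,0x80) ⇒ 0x80
lane  1: tail/keep ⇒ 0x07
lane  2: tail/keep ⇒ 0xc2
lane  3: tail/keep ⇒ 0x29
lane  4: tail/keep ⇒ 0xf3
lane  5: tail/keep ⇒ 0x22
lane  6: tail/keep ⇒ 0x02
lane  7: tail/keep ⇒ 0x2f
lane  8: tail/keep ⇒ 0x17
lane  9: tail/keep ⇒ 0x10
lane 10: tail/keep ⇒ 0xcd
lane 11: tail/keep ⇒ 0xef
lane 12: tail/keep ⇒ 0x34
lane 13: tail/keep ⇒ 0x4b
lane 14: tail/keep ⇒ 0x2f
lane 15: tail/keep ⇒ 0xcb

vd[2] = 194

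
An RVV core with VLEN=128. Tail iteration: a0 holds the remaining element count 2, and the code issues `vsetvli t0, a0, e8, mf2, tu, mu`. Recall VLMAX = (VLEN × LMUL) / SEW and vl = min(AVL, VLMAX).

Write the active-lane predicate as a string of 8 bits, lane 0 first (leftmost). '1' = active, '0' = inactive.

predicate = 11000000

lanes per group: 128·1/2/8 = 8
AVL=2 ≤ VLMAX=8, so vl = 2
bits (lane 0 leftmost): 11000000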